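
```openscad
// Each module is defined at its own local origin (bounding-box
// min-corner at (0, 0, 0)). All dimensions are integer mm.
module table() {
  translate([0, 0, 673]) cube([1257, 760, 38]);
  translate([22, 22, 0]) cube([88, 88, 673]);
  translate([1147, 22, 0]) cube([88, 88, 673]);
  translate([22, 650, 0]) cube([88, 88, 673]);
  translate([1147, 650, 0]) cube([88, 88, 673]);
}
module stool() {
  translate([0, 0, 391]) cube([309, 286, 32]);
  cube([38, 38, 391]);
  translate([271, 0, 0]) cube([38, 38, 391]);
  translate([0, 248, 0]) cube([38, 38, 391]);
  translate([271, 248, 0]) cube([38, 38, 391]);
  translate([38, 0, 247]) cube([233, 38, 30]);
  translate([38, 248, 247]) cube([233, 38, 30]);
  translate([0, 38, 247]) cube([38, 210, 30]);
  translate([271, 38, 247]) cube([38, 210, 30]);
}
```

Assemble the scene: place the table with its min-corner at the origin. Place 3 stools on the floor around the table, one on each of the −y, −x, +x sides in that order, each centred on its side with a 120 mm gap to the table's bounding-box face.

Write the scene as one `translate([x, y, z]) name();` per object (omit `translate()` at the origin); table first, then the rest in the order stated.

table();
translate([474, -406, 0]) stool();
translate([-429, 237, 0]) stool();
translate([1377, 237, 0]) stool();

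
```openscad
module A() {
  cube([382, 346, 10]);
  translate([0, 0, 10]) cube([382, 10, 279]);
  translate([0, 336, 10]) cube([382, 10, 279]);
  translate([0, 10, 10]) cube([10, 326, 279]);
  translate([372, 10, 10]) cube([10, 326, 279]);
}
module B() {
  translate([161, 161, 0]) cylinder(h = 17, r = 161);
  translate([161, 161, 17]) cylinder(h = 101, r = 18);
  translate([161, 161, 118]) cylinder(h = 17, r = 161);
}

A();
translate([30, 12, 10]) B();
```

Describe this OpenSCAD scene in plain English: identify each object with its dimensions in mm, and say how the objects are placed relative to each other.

A is an open-topped rectangular box: outside dimensions 382×346×289 mm, with a uniform wall and base thickness of 10 mm. The base is a full 382×346 slab on the floor; four walls sit on top of the base. The front and back walls (the −y and +y sides) span the full width; the two side walls fit between them.

B is a spool: two coaxial disc flanges of radius 161 mm and thickness 17 mm, joined by a core cylinder of radius 18 mm and height 101 mm. The lower flange rests on z = 0 and the three cylinders share a vertical axis.

The spool sits inside the open box, centred.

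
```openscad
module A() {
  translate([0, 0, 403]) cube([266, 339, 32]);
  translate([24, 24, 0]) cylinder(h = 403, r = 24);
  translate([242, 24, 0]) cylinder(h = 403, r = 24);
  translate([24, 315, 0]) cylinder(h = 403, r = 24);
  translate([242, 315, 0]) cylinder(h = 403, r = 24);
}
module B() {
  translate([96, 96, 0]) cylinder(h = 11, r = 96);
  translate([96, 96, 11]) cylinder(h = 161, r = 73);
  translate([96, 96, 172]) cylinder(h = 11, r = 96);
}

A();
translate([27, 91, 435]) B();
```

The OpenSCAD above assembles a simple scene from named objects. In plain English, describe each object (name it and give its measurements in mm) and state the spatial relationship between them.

A is a four-legged stool. The seat is 266×339 mm, 32 mm thick, top at z = 435 mm. It stands on four round legs, each 48 mm in diameter, from z = 0 to the seat underside, each leg's axis is inset half a diameter from the nearest pair of seat edges (so the leg's bounding box is flush with the corner).

B is a spool: two coaxial disc flanges of radius 96 mm and thickness 11 mm, joined by a core cylinder of radius 73 mm and height 161 mm. The lower flange rests on z = 0 and the three cylinders share a vertical axis.

The spool is on top of the stool.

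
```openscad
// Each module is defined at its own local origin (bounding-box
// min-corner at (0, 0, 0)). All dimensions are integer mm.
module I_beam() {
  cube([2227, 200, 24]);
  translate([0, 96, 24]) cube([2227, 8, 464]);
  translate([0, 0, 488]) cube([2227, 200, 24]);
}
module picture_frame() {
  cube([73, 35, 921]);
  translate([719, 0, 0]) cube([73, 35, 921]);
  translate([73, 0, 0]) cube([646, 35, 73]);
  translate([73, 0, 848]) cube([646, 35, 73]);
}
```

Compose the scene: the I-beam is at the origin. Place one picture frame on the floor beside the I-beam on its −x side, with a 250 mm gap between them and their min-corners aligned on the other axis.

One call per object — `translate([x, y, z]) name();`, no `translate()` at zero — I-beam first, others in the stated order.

I_beam();
translate([-1042, 0, 0]) picture_frame();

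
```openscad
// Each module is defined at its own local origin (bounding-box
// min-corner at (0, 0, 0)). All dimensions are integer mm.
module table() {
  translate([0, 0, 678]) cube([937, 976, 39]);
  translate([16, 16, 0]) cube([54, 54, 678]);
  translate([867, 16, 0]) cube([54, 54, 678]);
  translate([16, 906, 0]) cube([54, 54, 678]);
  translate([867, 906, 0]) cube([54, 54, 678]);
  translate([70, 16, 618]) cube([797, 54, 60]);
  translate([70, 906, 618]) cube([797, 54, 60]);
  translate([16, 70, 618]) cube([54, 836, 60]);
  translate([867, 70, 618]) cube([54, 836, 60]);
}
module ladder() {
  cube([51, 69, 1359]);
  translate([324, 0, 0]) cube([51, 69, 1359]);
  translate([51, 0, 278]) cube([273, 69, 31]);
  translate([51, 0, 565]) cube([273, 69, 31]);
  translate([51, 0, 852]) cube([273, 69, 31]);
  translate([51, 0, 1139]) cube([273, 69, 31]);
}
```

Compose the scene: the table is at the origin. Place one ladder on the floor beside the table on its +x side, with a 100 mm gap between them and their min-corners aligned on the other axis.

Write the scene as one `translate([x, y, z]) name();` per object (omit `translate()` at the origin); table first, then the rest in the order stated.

table();
translate([1037, 0, 0]) ladder();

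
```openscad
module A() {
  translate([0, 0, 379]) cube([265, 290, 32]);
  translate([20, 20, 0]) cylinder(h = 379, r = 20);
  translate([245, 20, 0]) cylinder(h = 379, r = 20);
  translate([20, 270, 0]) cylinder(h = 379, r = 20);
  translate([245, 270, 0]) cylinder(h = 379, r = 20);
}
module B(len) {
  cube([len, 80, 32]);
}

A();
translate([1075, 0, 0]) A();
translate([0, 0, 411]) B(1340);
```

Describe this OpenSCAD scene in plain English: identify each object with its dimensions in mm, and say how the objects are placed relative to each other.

A is a four-legged stool. The seat is 265×290 mm, 32 mm thick, top at z = 411 mm. It stands on four round legs, each 40 mm in diameter, from z = 0 to the seat underside, each leg's axis is inset half a diameter from the nearest pair of seat edges (so the leg's bounding box is flush with the corner).

B is a rectangular beam 1340 mm long (x), 80 mm deep (y), 32 mm thick (z).

The beam spans the tops of two stools placed 810 mm apart, resting at z = 411 mm.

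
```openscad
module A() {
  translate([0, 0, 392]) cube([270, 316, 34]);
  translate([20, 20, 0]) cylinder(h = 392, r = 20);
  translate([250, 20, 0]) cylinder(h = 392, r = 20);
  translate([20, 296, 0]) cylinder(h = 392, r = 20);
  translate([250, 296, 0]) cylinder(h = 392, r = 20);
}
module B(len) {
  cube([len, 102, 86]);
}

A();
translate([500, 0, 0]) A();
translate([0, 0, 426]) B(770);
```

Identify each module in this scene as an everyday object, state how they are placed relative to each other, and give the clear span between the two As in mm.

A is a stool. B is a beam. A beam spans the tops of two stools. The clear span between the two stools is 230 mm.

Second stool starts at x = 500; first ends at x = 270; clear span = 500 − 270 = 230 mm.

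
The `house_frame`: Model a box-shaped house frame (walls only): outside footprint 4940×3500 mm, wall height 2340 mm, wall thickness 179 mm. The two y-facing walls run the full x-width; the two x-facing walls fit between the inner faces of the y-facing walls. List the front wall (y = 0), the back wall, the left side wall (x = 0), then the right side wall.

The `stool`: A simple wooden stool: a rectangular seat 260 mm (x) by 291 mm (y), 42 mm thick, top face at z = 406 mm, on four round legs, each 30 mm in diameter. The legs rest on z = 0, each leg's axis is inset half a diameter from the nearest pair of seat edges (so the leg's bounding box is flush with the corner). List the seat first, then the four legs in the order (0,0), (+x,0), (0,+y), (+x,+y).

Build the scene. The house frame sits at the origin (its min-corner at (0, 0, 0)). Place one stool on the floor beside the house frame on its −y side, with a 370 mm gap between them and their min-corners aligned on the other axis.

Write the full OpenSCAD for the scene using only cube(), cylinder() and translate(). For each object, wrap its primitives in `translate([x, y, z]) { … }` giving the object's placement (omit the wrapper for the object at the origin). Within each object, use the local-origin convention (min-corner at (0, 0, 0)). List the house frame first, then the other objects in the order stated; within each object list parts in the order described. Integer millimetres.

cube([4940, 179, 2340]);
translate([0, 3321, 0]) cube([4940, 179, 2340]);
translate([0, 179, 0]) cube([179, 3142, 2340]);
translate([4761, 179, 0]) cube([179, 3142, 2340]);
translate([0, -661, 0]) {
  translate([0, 0, 364]) cube([260, 291, 42]);
  translate([15, 15, 0]) cylinder(h = 364, r = 15);
  translate([245, 15, 0]) cylinder(h = 364, r = 15);
  translate([15, 276, 0]) cylinder(h = 364, r = 15);
  translate([245, 276, 0]) cylinder(h = 364, r = 15);
}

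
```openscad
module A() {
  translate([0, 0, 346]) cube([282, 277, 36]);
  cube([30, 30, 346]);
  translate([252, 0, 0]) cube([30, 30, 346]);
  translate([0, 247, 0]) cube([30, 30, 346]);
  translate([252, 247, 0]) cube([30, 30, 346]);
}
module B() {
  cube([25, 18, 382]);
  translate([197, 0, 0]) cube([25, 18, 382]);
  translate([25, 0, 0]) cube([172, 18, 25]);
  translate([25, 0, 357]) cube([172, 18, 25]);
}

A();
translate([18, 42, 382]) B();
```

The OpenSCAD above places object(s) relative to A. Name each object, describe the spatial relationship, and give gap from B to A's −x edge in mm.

The picture frame's min-x is at 18; the stool's min-x is 0; gap = 18 mm.

A is a stool. B is a picture frame. The picture frame is on top of the stool. The gap from the picture frame to the stool's −x edge is 18 mm.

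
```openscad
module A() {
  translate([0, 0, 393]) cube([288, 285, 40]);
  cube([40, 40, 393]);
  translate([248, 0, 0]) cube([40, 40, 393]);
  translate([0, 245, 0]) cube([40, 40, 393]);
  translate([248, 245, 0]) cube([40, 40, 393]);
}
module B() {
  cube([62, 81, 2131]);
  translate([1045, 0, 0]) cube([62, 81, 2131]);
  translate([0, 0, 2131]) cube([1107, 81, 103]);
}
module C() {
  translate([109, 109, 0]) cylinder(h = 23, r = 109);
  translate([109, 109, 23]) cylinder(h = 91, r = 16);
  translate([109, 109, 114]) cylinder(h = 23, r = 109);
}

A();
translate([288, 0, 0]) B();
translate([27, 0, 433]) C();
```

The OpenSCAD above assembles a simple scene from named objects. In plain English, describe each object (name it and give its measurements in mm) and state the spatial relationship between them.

A is a simple wooden stool: a rectangular seat 288 mm (x) by 285 mm (y), 40 mm thick, top face at z = 433 mm, on four square legs, each 40×40 mm in cross-section. The legs rest on z = 0, each flush with a corner of the seat.

B is a door frame. The clear opening is 983 mm wide and 2131 mm high. Two 62 mm wide jambs, 81 mm deep, stand either side of the opening from the floor to the top of the opening. A 103 mm thick head sits across the top of both jambs, spanning the full outside width of the frame.

C is a spool: two coaxial disc flanges of radius 109 mm and thickness 23 mm, joined by a core cylinder of radius 16 mm and height 91 mm. The lower flange rests on z = 0 and the three cylinders share a vertical axis.

The door frame is against the stool's +x side, with their −y faces flush. The spool is on top of the stool.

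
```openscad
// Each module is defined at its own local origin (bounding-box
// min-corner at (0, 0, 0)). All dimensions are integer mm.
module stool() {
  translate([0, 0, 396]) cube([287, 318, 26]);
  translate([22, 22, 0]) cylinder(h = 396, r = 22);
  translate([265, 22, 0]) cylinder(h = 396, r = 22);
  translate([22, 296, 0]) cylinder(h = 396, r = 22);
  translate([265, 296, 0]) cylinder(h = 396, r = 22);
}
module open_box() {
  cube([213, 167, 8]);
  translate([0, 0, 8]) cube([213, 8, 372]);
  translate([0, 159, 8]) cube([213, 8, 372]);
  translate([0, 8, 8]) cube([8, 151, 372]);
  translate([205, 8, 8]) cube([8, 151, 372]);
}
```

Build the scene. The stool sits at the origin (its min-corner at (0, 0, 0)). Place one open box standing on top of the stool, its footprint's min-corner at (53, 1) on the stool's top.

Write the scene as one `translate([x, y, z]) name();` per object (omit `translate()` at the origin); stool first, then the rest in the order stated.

stool();
translate([53, 1, 422]) open_box();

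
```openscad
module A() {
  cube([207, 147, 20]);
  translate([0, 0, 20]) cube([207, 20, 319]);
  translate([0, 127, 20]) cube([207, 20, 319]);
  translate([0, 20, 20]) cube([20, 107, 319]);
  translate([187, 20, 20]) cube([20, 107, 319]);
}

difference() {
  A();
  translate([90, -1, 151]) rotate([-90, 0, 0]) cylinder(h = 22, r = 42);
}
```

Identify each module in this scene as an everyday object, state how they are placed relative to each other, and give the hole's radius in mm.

A is an open box. The open box has a circular hole through its front wall. The hole's radius is 42 mm.

The subtracted cylinder has r = 42 mm.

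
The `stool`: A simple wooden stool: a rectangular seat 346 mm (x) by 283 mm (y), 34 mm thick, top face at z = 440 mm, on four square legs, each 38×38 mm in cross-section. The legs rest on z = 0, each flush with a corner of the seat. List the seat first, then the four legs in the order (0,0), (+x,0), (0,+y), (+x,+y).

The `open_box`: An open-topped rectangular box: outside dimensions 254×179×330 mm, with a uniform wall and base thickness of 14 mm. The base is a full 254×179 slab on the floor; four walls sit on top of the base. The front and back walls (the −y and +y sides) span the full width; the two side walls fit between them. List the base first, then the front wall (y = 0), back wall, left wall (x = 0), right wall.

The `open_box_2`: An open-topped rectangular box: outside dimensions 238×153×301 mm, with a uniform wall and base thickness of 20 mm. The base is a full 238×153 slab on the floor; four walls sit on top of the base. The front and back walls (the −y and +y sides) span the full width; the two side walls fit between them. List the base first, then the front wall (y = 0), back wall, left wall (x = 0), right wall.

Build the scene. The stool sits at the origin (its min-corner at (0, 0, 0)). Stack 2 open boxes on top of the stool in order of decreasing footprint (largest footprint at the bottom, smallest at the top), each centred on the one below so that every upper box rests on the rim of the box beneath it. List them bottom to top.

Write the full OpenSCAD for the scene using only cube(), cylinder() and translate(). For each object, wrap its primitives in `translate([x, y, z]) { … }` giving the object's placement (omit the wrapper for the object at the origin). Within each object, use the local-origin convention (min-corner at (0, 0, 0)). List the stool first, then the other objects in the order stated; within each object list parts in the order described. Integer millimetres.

translate([0, 0, 406]) cube([346, 283, 34]);
cube([38, 38, 406]);
translate([308, 0, 0]) cube([38, 38, 406]);
translate([0, 245, 0]) cube([38, 38, 406]);
translate([308, 245, 0]) cube([38, 38, 406]);
translate([46, 52, 440]) {
  cube([254, 179, 14]);
  translate([0, 0, 14]) cube([254, 14, 316]);
  translate([0, 165, 14]) cube([254, 14, 316]);
  translate([0, 14, 14]) cube([14, 151, 316]);
  translate([240, 14, 14]) cube([14, 151, 316]);
}
translate([54, 65, 770]) {
  cube([238, 153, 20]);
  translate([0, 0, 20]) cube([238, 20, 281]);
  translate([0, 133, 20]) cube([238, 20, 281]);
  translate([0, 20, 20]) cube([20, 113, 281]);
  translate([218, 20, 20]) cube([20, 113, 281]);
}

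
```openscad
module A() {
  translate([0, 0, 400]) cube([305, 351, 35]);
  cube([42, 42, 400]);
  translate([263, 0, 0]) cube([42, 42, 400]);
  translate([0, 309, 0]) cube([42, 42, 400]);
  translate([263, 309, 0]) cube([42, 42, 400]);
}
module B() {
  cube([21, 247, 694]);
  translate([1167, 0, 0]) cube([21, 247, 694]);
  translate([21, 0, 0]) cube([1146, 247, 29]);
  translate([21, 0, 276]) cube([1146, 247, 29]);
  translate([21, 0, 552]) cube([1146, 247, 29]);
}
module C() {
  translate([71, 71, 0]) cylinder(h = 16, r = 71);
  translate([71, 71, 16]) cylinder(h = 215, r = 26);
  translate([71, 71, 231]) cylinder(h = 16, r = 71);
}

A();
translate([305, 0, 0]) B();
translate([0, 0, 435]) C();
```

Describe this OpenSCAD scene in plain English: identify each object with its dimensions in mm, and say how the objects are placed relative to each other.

A is a four-legged stool. The seat is 305×351 mm, 35 mm thick, top at z = 435 mm. It stands on four square legs, each 42×42 mm in cross-section, from z = 0 to the seat underside, each flush with a corner of the seat.

B is a bookshelf 1188 mm wide overall, 247 mm deep and 694 mm tall. The two sides are 21 mm thick vertical panels. 3 horizontal shelves of 29 mm thickness span between the inner faces of the sides; the lowest shelf sits on the floor and shelves are stacked with a clear vertical gap of 247 mm between each pair.

C is a spool: two coaxial disc flanges of radius 71 mm and thickness 16 mm, joined by a core cylinder of radius 26 mm and height 215 mm. The lower flange rests on z = 0 and the three cylinders share a vertical axis.

The bookshelf is against the stool's +x side, with their −y faces flush. The spool is on top of the stool.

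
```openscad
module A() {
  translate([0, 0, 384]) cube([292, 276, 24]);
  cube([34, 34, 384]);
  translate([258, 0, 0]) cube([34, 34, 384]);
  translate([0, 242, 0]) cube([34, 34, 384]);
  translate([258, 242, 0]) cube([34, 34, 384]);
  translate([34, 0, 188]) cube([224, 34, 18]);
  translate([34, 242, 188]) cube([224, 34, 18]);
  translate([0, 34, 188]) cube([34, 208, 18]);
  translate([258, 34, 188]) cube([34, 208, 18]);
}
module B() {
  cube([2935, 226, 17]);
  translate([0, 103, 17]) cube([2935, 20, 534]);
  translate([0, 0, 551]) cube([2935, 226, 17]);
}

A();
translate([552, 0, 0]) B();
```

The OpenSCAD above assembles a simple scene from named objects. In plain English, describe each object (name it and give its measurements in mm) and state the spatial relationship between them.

A is a four-legged stool. The seat is 292×276 mm, 24 mm thick, top at z = 408 mm. It stands on four square legs, each 34×34 mm in cross-section, from z = 0 to the seat underside, each flush with a corner of the seat. Four stretchers, 34 mm wide and 18 mm tall, connect adjacent legs with their undersides at z = 188 mm, each running between the inner faces of the legs it joins and aligned with the legs' outer faces on the other axis.

B is an I-beam lying along x, 2935 mm long. Overall section height 568 mm. Two flanges 226 mm wide (y) and 17 mm thick, one on the floor and one at the top; a web 20 mm thick runs between them, centred on the flange width.

The I-beam is on the floor beside the stool on its +x side.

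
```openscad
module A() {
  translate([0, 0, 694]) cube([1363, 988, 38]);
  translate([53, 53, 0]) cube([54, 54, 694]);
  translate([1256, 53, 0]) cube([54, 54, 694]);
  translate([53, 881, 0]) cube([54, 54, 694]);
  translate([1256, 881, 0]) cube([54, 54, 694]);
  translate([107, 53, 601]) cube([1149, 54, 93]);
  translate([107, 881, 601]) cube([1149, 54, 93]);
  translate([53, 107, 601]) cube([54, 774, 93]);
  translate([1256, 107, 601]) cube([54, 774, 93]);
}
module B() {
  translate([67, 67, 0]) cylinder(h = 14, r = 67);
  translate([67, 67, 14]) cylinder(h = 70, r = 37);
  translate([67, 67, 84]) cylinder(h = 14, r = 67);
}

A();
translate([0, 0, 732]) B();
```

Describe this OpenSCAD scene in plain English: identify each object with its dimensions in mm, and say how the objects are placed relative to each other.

A is a table: top 1363 mm (x) × 988 mm (y), 38 mm thick, upper face at z = 732 mm, on four 54×54 mm square legs, each inset 53 mm from the nearest pair of top edges, running from z = 0 to the bottom of the top. Four apron rails, 54 mm thick and 93 mm tall, run between adjacent legs with their top edges flush with the underside of the top and their outer faces flush with the legs' outer faces.

B is a spool: two coaxial disc flanges of radius 67 mm and thickness 14 mm, joined by a core cylinder of radius 37 mm and height 70 mm. The lower flange rests on z = 0 and the three cylinders share a vertical axis.

The spool is on top of the table.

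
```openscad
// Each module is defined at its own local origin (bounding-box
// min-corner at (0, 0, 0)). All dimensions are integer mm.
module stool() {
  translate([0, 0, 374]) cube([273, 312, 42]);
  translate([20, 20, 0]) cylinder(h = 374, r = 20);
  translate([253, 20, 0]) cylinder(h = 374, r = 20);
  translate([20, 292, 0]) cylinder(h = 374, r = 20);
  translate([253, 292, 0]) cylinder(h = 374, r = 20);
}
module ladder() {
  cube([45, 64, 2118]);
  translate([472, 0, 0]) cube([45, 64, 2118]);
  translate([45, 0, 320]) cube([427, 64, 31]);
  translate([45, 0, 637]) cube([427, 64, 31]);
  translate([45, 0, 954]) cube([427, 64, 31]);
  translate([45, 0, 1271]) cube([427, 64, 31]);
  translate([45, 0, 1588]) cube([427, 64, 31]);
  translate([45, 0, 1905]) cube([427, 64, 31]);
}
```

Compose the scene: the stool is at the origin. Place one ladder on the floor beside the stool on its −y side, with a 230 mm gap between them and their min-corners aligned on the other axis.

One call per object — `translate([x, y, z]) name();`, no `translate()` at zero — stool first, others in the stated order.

stool();
translate([0, -294, 0]) ladder();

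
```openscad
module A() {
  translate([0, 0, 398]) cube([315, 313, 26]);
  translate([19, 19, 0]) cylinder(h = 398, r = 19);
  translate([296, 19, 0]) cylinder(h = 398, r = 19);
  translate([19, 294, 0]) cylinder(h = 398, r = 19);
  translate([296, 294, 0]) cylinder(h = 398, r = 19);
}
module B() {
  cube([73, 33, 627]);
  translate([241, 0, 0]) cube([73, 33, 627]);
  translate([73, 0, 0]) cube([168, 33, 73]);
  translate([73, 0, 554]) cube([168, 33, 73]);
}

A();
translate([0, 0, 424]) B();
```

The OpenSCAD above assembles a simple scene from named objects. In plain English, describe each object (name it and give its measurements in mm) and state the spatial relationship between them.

A is a four-legged stool. The seat is a 315×313×26 mm slab whose top surface is at z = 424 mm; four round legs, each 38 mm in diameter, run from the floor (z = 0) to the underside of the seat, each leg's axis is inset half a diameter from the nearest pair of seat edges (so the leg's bounding box is flush with the corner).

B is a rectangular picture frame lying in the x–z plane (depth along y). The opening is 168 mm wide (x) by 481 mm tall (z), surrounded by a border 73 mm wide on all four sides. The frame is 33 mm deep and is made of two full-height vertical stiles with two horizontal rails fitted between them.

The picture frame is on top of the stool.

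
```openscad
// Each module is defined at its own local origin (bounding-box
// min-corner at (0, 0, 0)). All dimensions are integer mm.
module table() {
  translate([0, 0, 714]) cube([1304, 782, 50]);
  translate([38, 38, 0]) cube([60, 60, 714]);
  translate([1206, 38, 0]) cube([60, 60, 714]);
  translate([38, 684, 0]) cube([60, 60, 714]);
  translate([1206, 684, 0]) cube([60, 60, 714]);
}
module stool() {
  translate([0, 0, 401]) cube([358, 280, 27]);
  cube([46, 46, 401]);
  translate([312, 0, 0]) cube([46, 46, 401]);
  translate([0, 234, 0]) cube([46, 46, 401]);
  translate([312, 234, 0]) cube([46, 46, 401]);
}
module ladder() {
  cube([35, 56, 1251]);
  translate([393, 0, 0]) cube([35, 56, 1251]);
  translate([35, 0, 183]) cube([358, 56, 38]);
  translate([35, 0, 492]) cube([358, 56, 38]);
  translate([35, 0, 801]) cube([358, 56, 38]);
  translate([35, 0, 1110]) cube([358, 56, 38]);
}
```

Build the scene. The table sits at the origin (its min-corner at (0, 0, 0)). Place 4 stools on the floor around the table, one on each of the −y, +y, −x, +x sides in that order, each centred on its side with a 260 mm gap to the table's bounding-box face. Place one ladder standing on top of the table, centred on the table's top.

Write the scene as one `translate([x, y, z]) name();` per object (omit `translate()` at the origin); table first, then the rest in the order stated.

table();
translate([473, -540, 0]) stool();
translate([473, 1042, 0]) stool();
translate([-618, 251, 0]) stool();
translate([1564, 251, 0]) stool();
translate([438, 363, 764]) ladder();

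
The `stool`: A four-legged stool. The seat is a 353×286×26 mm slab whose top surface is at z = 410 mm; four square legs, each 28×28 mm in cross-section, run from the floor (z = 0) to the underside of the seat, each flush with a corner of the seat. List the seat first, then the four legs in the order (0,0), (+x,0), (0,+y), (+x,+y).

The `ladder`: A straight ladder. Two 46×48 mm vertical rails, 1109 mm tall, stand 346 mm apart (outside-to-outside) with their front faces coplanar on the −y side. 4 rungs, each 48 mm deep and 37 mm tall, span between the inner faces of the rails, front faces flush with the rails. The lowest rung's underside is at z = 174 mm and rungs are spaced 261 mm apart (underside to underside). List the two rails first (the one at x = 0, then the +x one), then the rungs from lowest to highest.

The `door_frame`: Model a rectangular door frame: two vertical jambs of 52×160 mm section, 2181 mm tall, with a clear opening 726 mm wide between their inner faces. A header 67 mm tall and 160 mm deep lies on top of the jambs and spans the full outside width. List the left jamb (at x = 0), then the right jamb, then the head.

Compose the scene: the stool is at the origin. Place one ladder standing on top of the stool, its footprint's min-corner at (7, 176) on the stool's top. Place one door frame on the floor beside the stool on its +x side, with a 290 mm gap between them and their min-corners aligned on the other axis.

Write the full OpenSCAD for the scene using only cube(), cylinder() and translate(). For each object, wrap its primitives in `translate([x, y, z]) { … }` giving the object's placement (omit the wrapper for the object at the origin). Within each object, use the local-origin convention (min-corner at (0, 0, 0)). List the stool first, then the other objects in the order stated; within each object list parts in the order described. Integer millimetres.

translate([0, 0, 384]) cube([353, 286, 26]);
cube([28, 28, 384]);
translate([325, 0, 0]) cube([28, 28, 384]);
translate([0, 258, 0]) cube([28, 28, 384]);
translate([325, 258, 0]) cube([28, 28, 384]);
translate([7, 176, 410]) {
  cube([46, 48, 1109]);
  translate([300, 0, 0]) cube([46, 48, 1109]);
  translate([46, 0, 174]) cube([254, 48, 37]);
  translate([46, 0, 435]) cube([254, 48, 37]);
  translate([46, 0, 696]) cube([254, 48, 37]);
  translate([46, 0, 957]) cube([254, 48, 37]);
}
translate([643, 0, 0]) {
  cube([52, 160, 2181]);
  translate([778, 0, 0]) cube([52, 160, 2181]);
  translate([0, 0, 2181]) cube([830, 160, 67]);
}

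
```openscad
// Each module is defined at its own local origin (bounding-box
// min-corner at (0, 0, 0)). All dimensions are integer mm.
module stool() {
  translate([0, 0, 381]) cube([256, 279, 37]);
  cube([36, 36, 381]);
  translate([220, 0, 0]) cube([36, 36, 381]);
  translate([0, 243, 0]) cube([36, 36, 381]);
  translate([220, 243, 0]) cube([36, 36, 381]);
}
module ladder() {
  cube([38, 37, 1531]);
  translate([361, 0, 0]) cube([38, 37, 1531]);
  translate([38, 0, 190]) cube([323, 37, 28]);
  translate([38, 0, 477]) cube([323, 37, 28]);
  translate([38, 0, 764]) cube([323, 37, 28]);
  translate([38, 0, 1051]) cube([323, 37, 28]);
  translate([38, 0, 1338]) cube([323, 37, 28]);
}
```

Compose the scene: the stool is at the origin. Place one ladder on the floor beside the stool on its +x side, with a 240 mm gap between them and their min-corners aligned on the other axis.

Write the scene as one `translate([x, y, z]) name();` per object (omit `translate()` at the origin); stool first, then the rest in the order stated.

stool();
translate([496, 0, 0]) ladder();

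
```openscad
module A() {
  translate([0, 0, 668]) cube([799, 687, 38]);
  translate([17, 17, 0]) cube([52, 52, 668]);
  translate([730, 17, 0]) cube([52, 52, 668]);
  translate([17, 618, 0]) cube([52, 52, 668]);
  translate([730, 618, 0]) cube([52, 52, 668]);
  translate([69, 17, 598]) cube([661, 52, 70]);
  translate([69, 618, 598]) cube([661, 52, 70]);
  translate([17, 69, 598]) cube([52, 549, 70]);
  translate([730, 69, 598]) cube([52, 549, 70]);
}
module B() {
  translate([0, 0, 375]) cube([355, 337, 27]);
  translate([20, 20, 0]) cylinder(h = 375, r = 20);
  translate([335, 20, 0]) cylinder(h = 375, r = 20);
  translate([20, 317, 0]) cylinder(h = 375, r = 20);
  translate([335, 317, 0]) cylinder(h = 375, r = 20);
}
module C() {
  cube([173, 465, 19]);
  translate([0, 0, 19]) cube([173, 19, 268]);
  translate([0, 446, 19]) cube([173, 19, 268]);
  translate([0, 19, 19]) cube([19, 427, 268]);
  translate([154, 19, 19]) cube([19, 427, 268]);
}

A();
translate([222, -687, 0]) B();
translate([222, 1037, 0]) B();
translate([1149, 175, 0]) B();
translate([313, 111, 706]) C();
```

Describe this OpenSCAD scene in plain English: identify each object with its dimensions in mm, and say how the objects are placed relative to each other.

A is a table with a 799×687 mm rectangular top, 38 mm thick, top surface at z = 706 mm, supported by four 52×52 mm square legs, each inset 17 mm from the nearest pair of top edges, running from the floor. Four apron rails, 52 mm thick and 70 mm tall, run between adjacent legs with their top edges flush with the underside of the top and their outer faces flush with the legs' outer faces.

B is a four-legged stool. The seat is a 355×337×27 mm slab whose top surface is at z = 402 mm; four round legs, each 40 mm in diameter, run from the floor (z = 0) to the underside of the seat, each leg's axis is inset half a diameter from the nearest pair of seat edges (so the leg's bounding box is flush with the corner).

C is an open-topped rectangular box: outside dimensions 173×465×287 mm, with a uniform wall and base thickness of 19 mm. The base is a full 173×465 slab on the floor; four walls sit on top of the base. The front and back walls (the −y and +y sides) span the full width; the two side walls fit between them.

Three stools sit around the table at the −y, +y, +x sides. The open box is on top of the table, centred.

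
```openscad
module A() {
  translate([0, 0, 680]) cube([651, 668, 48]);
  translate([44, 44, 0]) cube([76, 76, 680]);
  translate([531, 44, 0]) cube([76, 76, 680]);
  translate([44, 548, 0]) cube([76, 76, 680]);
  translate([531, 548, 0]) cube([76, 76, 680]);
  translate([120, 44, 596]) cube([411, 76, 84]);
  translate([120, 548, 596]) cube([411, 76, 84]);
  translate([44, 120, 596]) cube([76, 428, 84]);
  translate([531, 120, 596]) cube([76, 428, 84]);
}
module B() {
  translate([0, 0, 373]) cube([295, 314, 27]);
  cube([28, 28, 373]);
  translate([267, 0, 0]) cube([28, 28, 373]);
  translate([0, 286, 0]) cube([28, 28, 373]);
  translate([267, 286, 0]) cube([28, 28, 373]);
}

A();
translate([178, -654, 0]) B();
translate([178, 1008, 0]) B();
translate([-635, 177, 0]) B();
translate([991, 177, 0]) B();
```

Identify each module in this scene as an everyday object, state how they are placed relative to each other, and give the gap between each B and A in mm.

A is a table. B is a stool. Four stools sit around the table at the −y, +y, −x, +x sides. The gap between each stool and the table is 340 mm.

Each stool's nearest face is 340 mm from the table's bounding box.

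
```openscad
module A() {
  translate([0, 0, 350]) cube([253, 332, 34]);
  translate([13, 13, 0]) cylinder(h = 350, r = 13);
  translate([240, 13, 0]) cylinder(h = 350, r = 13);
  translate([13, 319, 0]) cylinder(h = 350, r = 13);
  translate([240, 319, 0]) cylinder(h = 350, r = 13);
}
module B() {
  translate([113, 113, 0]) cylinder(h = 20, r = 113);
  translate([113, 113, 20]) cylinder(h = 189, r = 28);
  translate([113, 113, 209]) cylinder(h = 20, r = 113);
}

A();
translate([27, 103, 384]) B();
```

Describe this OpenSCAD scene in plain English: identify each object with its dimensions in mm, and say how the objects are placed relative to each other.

A is a four-legged stool. The seat is a 253×332×34 mm slab whose top surface is at z = 384 mm; four round legs, each 26 mm in diameter, run from the floor (z = 0) to the underside of the seat, each leg's axis is inset half a diameter from the nearest pair of seat edges (so the leg's bounding box is flush with the corner).

B is a spool: two coaxial disc flanges of radius 113 mm and thickness 20 mm, joined by a core cylinder of radius 28 mm and height 189 mm. The lower flange rests on z = 0 and the three cylinders share a vertical axis.

The spool is on top of the stool.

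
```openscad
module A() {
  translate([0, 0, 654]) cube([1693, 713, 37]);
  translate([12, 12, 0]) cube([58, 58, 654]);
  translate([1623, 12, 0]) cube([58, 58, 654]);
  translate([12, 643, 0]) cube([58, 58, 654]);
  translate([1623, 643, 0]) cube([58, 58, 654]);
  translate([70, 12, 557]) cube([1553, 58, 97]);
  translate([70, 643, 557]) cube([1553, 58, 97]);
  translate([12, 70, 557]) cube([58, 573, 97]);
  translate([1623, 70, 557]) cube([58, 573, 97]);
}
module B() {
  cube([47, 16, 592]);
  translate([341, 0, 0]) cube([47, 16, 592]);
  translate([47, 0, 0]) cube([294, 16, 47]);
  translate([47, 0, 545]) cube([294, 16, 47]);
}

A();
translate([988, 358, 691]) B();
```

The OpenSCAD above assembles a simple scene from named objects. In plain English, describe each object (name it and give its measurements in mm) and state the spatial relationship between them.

A is a table with a 1693×713 mm rectangular top, 37 mm thick, top surface at z = 691 mm, supported by four 58×58 mm square legs, each inset 12 mm from the nearest pair of top edges, running from the floor. Four apron rails, 58 mm thick and 97 mm tall, run between adjacent legs with their top edges flush with the underside of the top and their outer faces flush with the legs' outer faces.

B is a rectangular picture frame lying in the x–z plane (depth along y). The opening is 294 mm wide (x) by 498 mm tall (z), surrounded by a border 47 mm wide on all four sides. The frame is 16 mm deep and is made of two full-height vertical stiles with two horizontal rails fitted between them.

The picture frame is on top of the table.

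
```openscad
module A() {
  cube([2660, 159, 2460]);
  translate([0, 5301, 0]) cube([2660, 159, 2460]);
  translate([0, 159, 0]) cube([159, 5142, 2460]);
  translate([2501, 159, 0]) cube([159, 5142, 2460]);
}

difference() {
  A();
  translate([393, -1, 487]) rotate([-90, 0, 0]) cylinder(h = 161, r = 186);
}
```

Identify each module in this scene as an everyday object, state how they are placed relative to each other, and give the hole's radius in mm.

A is a house frame. The house frame has a circular hole through its front wall. The hole's radius is 186 mm.

The subtracted cylinder has r = 186 mm.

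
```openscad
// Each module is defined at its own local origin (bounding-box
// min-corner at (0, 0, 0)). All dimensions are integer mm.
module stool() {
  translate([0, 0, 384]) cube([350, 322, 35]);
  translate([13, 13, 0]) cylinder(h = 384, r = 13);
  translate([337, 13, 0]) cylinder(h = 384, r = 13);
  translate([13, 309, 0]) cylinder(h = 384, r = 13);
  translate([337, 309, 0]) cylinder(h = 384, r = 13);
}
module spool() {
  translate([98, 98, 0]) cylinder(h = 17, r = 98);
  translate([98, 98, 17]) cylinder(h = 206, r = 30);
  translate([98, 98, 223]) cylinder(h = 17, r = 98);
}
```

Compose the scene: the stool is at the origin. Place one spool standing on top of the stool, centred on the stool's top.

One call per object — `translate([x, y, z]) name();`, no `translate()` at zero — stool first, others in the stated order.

stool();
translate([77, 63, 419]) spool();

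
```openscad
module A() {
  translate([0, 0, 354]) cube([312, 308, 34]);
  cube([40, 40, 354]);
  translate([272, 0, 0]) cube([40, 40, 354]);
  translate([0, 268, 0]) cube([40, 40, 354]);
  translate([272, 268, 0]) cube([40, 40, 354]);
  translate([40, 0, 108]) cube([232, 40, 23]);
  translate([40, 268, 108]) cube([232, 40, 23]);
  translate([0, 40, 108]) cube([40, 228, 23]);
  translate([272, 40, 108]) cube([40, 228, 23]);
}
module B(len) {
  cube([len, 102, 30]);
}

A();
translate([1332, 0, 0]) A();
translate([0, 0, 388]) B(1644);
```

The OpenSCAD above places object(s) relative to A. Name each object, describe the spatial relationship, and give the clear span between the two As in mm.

A is a stool. B is a beam. A beam spans the tops of two stools. The clear span between the two stools is 1020 mm.

Second stool starts at x = 1332; first ends at x = 312; clear span = 1332 − 312 = 1020 mm.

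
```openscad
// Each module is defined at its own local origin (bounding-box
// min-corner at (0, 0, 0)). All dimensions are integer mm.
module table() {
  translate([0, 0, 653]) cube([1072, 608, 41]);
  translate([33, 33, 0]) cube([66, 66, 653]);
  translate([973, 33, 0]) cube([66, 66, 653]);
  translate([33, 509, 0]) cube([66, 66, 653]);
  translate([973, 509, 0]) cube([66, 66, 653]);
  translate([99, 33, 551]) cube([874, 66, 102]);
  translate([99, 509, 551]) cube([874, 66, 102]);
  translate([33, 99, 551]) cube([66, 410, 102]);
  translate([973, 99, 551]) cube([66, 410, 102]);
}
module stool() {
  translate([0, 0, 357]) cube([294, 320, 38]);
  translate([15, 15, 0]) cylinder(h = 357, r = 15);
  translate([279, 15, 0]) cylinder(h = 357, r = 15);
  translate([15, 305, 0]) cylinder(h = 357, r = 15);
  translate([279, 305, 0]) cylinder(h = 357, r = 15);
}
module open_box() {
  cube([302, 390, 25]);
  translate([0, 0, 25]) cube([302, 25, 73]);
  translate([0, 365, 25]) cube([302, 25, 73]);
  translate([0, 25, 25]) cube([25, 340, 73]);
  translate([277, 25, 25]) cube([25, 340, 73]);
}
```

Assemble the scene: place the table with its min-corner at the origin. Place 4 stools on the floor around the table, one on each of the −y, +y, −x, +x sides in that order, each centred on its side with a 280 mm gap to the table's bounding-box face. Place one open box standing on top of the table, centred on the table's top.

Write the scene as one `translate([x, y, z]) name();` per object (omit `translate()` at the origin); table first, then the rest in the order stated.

table();
translate([389, -600, 0]) stool();
translate([389, 888, 0]) stool();
translate([-574, 144, 0]) stool();
translate([1352, 144, 0]) stool();
translate([385, 109, 694]) open_box();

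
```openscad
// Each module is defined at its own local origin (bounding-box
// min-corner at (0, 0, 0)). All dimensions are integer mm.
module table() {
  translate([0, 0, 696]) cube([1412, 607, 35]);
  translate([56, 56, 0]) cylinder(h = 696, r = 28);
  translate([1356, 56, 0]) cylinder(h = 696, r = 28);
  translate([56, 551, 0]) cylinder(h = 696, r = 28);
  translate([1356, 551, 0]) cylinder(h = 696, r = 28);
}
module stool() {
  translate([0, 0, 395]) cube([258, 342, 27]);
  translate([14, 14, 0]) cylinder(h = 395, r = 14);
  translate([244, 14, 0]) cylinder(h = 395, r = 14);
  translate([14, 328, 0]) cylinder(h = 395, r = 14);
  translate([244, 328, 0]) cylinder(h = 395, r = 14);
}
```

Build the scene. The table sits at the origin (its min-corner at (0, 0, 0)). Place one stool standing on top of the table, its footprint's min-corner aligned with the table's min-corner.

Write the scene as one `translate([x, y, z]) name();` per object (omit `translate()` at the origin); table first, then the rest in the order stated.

table();
translate([0, 0, 731]) stool();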